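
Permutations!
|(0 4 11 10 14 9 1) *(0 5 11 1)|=8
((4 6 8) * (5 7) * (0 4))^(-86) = (0 6)(4 8) = [6, 1, 2, 3, 8, 5, 0, 7, 4]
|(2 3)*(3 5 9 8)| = 5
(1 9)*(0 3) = (0 3)(1 9) = [3, 9, 2, 0, 4, 5, 6, 7, 8, 1]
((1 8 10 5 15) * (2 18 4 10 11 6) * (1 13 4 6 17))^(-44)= [0, 1, 18, 3, 10, 15, 2, 7, 8, 9, 5, 11, 12, 4, 14, 13, 16, 17, 6]= (2 18 6)(4 10 5 15 13)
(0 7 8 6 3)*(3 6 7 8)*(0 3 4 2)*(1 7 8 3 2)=(8)(0 3 2)(1 7 4)=[3, 7, 0, 2, 1, 5, 6, 4, 8]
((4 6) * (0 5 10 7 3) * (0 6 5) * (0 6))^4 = (0 10 6 7 4 3 5) = [10, 1, 2, 5, 3, 0, 7, 4, 8, 9, 6]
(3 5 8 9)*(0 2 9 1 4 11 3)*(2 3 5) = (0 3 2 9)(1 4 11 5 8) = [3, 4, 9, 2, 11, 8, 6, 7, 1, 0, 10, 5]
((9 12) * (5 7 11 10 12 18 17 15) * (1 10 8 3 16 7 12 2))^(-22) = (1 2 10)(3 11 16 8 7)(5 9 17)(12 18 15) = [0, 2, 10, 11, 4, 9, 6, 3, 7, 17, 1, 16, 18, 13, 14, 12, 8, 5, 15]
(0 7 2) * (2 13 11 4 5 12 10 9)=(0 7 13 11 4 5 12 10 9 2)=[7, 1, 0, 3, 5, 12, 6, 13, 8, 2, 9, 4, 10, 11]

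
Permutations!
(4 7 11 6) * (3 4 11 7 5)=(3 4 5)(6 11)=[0, 1, 2, 4, 5, 3, 11, 7, 8, 9, 10, 6]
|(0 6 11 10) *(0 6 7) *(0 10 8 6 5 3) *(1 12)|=30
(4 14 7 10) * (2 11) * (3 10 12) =(2 11)(3 10 4 14 7 12) =[0, 1, 11, 10, 14, 5, 6, 12, 8, 9, 4, 2, 3, 13, 7]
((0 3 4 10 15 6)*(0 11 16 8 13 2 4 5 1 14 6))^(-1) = (0 15 10 4 2 13 8 16 11 6 14 1 5 3) = [15, 5, 13, 0, 2, 3, 14, 7, 16, 9, 4, 6, 12, 8, 1, 10, 11]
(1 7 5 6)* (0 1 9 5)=(0 1 7)(5 6 9)=[1, 7, 2, 3, 4, 6, 9, 0, 8, 5]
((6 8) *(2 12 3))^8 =(2 3 12) =[0, 1, 3, 12, 4, 5, 6, 7, 8, 9, 10, 11, 2]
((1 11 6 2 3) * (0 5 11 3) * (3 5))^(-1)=[2, 3, 6, 0, 4, 1, 11, 7, 8, 9, 10, 5]=(0 2 6 11 5 1 3)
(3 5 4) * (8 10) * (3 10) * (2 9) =(2 9)(3 5 4 10 8) =[0, 1, 9, 5, 10, 4, 6, 7, 3, 2, 8]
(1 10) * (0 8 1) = (0 8 1 10) = [8, 10, 2, 3, 4, 5, 6, 7, 1, 9, 0]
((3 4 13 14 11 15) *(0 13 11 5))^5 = [13, 1, 2, 4, 11, 0, 6, 7, 8, 9, 10, 15, 12, 14, 5, 3] = (0 13 14 5)(3 4 11 15)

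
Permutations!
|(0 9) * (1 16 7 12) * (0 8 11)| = 4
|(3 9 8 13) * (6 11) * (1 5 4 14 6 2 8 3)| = 18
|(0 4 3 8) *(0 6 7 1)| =7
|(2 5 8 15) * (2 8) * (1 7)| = |(1 7)(2 5)(8 15)| = 2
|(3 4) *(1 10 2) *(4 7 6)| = 12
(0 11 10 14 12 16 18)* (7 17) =(0 11 10 14 12 16 18)(7 17) =[11, 1, 2, 3, 4, 5, 6, 17, 8, 9, 14, 10, 16, 13, 12, 15, 18, 7, 0]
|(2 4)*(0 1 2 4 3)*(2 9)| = |(0 1 9 2 3)| = 5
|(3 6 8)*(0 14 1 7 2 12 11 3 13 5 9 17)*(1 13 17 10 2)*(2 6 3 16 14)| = 26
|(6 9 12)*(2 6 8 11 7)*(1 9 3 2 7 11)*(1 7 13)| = |(1 9 12 8 7 13)(2 6 3)| = 6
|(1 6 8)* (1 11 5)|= |(1 6 8 11 5)|= 5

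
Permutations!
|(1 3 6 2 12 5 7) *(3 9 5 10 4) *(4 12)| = |(1 9 5 7)(2 4 3 6)(10 12)| = 4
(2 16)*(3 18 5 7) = (2 16)(3 18 5 7) = [0, 1, 16, 18, 4, 7, 6, 3, 8, 9, 10, 11, 12, 13, 14, 15, 2, 17, 5]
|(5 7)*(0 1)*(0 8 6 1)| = |(1 8 6)(5 7)| = 6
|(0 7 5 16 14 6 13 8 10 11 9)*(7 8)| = |(0 8 10 11 9)(5 16 14 6 13 7)| = 30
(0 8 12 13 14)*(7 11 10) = (0 8 12 13 14)(7 11 10) = [8, 1, 2, 3, 4, 5, 6, 11, 12, 9, 7, 10, 13, 14, 0]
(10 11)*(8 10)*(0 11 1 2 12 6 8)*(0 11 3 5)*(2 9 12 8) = (0 3 5)(1 9 12 6 2 8 10) = [3, 9, 8, 5, 4, 0, 2, 7, 10, 12, 1, 11, 6]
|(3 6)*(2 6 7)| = 4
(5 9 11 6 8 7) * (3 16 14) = [0, 1, 2, 16, 4, 9, 8, 5, 7, 11, 10, 6, 12, 13, 3, 15, 14] = (3 16 14)(5 9 11 6 8 7)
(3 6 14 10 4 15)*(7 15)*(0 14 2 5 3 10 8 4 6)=(0 14 8 4 7 15 10 6 2 5 3)=[14, 1, 5, 0, 7, 3, 2, 15, 4, 9, 6, 11, 12, 13, 8, 10]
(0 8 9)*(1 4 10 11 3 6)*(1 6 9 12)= [8, 4, 2, 9, 10, 5, 6, 7, 12, 0, 11, 3, 1]= (0 8 12 1 4 10 11 3 9)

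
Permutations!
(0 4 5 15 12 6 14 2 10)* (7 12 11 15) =(0 4 5 7 12 6 14 2 10)(11 15) =[4, 1, 10, 3, 5, 7, 14, 12, 8, 9, 0, 15, 6, 13, 2, 11]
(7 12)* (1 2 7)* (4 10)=(1 2 7 12)(4 10)=[0, 2, 7, 3, 10, 5, 6, 12, 8, 9, 4, 11, 1]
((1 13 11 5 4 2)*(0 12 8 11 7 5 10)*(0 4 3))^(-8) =(0 10 13)(1 3 11)(2 5 8)(4 7 12) =[10, 3, 5, 11, 7, 8, 6, 12, 2, 9, 13, 1, 4, 0]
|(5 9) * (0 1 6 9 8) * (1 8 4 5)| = |(0 8)(1 6 9)(4 5)| = 6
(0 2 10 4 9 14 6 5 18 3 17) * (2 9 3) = [9, 1, 10, 17, 3, 18, 5, 7, 8, 14, 4, 11, 12, 13, 6, 15, 16, 0, 2] = (0 9 14 6 5 18 2 10 4 3 17)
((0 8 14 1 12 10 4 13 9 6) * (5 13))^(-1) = [6, 14, 2, 3, 10, 4, 9, 7, 0, 13, 12, 11, 1, 5, 8] = (0 6 9 13 5 4 10 12 1 14 8)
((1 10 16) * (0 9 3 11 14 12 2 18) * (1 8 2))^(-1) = (0 18 2 8 16 10 1 12 14 11 3 9) = [18, 12, 8, 9, 4, 5, 6, 7, 16, 0, 1, 3, 14, 13, 11, 15, 10, 17, 2]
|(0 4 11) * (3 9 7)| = |(0 4 11)(3 9 7)| = 3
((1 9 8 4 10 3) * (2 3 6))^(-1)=(1 3 2 6 10 4 8 9)=[0, 3, 6, 2, 8, 5, 10, 7, 9, 1, 4]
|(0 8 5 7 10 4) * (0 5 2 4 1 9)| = |(0 8 2 4 5 7 10 1 9)| = 9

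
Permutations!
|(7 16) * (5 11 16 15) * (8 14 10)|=15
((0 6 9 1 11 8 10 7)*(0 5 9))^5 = (0 6)(1 5 10 11 9 7 8) = [6, 5, 2, 3, 4, 10, 0, 8, 1, 7, 11, 9]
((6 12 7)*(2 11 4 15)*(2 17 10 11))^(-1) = (4 11 10 17 15)(6 7 12) = [0, 1, 2, 3, 11, 5, 7, 12, 8, 9, 17, 10, 6, 13, 14, 4, 16, 15]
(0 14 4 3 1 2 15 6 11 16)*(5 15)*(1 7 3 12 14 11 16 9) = (0 11 9 1 2 5 15 6 16)(3 7)(4 12 14) = [11, 2, 5, 7, 12, 15, 16, 3, 8, 1, 10, 9, 14, 13, 4, 6, 0]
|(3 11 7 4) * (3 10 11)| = |(4 10 11 7)| = 4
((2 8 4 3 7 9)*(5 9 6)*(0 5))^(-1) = [6, 1, 9, 4, 8, 0, 7, 3, 2, 5] = (0 6 7 3 4 8 2 9 5)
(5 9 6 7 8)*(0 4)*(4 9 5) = [9, 1, 2, 3, 0, 5, 7, 8, 4, 6] = (0 9 6 7 8 4)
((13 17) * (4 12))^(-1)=[0, 1, 2, 3, 12, 5, 6, 7, 8, 9, 10, 11, 4, 17, 14, 15, 16, 13]=(4 12)(13 17)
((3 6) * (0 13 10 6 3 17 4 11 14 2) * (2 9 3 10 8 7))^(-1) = (0 2 7 8 13)(3 9 14 11 4 17 6 10) = [2, 1, 7, 9, 17, 5, 10, 8, 13, 14, 3, 4, 12, 0, 11, 15, 16, 6]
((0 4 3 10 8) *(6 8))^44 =(0 3 6)(4 10 8) =[3, 1, 2, 6, 10, 5, 0, 7, 4, 9, 8]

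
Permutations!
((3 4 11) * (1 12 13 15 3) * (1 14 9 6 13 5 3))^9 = (1 13 9 11 3 12 15 6 14 4 5) = [0, 13, 2, 12, 5, 1, 14, 7, 8, 11, 10, 3, 15, 9, 4, 6]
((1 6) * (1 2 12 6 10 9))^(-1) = (1 9 10)(2 6 12) = [0, 9, 6, 3, 4, 5, 12, 7, 8, 10, 1, 11, 2]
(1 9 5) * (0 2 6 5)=[2, 9, 6, 3, 4, 1, 5, 7, 8, 0]=(0 2 6 5 1 9)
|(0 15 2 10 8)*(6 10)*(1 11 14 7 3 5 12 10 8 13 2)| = 14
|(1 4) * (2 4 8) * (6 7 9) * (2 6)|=7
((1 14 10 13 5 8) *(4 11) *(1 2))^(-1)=(1 2 8 5 13 10 14)(4 11)=[0, 2, 8, 3, 11, 13, 6, 7, 5, 9, 14, 4, 12, 10, 1]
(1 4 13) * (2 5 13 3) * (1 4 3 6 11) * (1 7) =(1 3 2 5 13 4 6 11 7) =[0, 3, 5, 2, 6, 13, 11, 1, 8, 9, 10, 7, 12, 4]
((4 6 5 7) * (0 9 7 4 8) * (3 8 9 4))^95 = [8, 1, 2, 5, 0, 6, 4, 9, 3, 7] = (0 8 3 5 6 4)(7 9)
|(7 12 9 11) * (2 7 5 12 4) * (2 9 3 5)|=|(2 7 4 9 11)(3 5 12)|=15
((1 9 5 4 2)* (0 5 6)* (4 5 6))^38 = (1 4)(2 9) = [0, 4, 9, 3, 1, 5, 6, 7, 8, 2]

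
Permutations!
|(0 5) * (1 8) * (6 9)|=2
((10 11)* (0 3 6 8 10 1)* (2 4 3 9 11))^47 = (0 1 11 9)(2 10 8 6 3 4) = [1, 11, 10, 4, 2, 5, 3, 7, 6, 0, 8, 9]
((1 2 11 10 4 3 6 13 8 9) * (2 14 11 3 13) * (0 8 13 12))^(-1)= (0 12 4 10 11 14 1 9 8)(2 6 3)= [12, 9, 6, 2, 10, 5, 3, 7, 0, 8, 11, 14, 4, 13, 1]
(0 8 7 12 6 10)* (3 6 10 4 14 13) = [8, 1, 2, 6, 14, 5, 4, 12, 7, 9, 0, 11, 10, 3, 13] = (0 8 7 12 10)(3 6 4 14 13)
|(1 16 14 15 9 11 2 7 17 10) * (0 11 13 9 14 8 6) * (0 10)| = 10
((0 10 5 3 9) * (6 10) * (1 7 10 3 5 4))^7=(0 9 3 6)(1 4 10 7)=[9, 4, 2, 6, 10, 5, 0, 1, 8, 3, 7]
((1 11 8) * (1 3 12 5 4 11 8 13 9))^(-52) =(1 3 5 11 9 8 12 4 13) =[0, 3, 2, 5, 13, 11, 6, 7, 12, 8, 10, 9, 4, 1]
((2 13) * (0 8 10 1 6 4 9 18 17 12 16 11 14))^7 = [18, 16, 13, 3, 14, 5, 11, 7, 17, 0, 12, 4, 1, 2, 9, 15, 6, 10, 8] = (0 18 8 17 10 12 1 16 6 11 4 14 9)(2 13)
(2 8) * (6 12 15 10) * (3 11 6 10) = (2 8)(3 11 6 12 15) = [0, 1, 8, 11, 4, 5, 12, 7, 2, 9, 10, 6, 15, 13, 14, 3]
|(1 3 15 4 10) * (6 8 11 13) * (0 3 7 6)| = |(0 3 15 4 10 1 7 6 8 11 13)| = 11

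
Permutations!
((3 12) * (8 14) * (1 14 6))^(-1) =(1 6 8 14)(3 12) =[0, 6, 2, 12, 4, 5, 8, 7, 14, 9, 10, 11, 3, 13, 1]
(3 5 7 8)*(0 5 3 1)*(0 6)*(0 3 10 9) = [5, 6, 2, 10, 4, 7, 3, 8, 1, 0, 9] = (0 5 7 8 1 6 3 10 9)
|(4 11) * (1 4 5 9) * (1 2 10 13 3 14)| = |(1 4 11 5 9 2 10 13 3 14)| = 10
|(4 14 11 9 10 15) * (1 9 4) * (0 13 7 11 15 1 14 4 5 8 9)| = 18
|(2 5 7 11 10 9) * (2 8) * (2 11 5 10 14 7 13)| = 9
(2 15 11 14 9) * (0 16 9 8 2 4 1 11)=[16, 11, 15, 3, 1, 5, 6, 7, 2, 4, 10, 14, 12, 13, 8, 0, 9]=(0 16 9 4 1 11 14 8 2 15)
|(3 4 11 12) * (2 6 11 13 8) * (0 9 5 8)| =11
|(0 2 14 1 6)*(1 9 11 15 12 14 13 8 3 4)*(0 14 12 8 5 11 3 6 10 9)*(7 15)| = |(0 2 13 5 11 7 15 8 6 14)(1 10 9 3 4)| = 10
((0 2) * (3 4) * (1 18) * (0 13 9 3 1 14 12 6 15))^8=[14, 13, 12, 0, 2, 5, 1, 7, 8, 15, 10, 11, 4, 6, 3, 18, 16, 17, 9]=(0 14 3)(1 13 6)(2 12 4)(9 15 18)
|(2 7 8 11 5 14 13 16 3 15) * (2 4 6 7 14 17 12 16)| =33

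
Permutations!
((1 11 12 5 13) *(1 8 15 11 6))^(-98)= (5 11 8)(12 15 13)= [0, 1, 2, 3, 4, 11, 6, 7, 5, 9, 10, 8, 15, 12, 14, 13]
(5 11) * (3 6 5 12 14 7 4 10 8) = (3 6 5 11 12 14 7 4 10 8) = [0, 1, 2, 6, 10, 11, 5, 4, 3, 9, 8, 12, 14, 13, 7]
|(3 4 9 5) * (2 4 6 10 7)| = 8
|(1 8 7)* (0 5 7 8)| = 4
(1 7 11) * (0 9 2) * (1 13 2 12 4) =(0 9 12 4 1 7 11 13 2) =[9, 7, 0, 3, 1, 5, 6, 11, 8, 12, 10, 13, 4, 2]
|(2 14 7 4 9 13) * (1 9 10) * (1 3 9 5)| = |(1 5)(2 14 7 4 10 3 9 13)| = 8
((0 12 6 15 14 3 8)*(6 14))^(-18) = (15)(0 14 8 12 3) = [14, 1, 2, 0, 4, 5, 6, 7, 12, 9, 10, 11, 3, 13, 8, 15]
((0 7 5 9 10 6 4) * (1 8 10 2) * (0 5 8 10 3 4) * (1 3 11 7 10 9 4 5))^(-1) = [6, 4, 9, 2, 5, 3, 10, 11, 7, 1, 0, 8] = (0 6 10)(1 4 5 3 2 9)(7 11 8)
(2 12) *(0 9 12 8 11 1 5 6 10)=(0 9 12 2 8 11 1 5 6 10)=[9, 5, 8, 3, 4, 6, 10, 7, 11, 12, 0, 1, 2]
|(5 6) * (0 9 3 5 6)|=|(0 9 3 5)|=4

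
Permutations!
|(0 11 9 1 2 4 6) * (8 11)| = |(0 8 11 9 1 2 4 6)| = 8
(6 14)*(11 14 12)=(6 12 11 14)=[0, 1, 2, 3, 4, 5, 12, 7, 8, 9, 10, 14, 11, 13, 6]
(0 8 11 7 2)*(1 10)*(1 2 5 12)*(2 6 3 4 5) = (0 8 11 7 2)(1 10 6 3 4 5 12) = [8, 10, 0, 4, 5, 12, 3, 2, 11, 9, 6, 7, 1]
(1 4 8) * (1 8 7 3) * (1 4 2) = (8)(1 2)(3 4 7) = [0, 2, 1, 4, 7, 5, 6, 3, 8]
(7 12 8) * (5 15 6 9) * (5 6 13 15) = [0, 1, 2, 3, 4, 5, 9, 12, 7, 6, 10, 11, 8, 15, 14, 13] = (6 9)(7 12 8)(13 15)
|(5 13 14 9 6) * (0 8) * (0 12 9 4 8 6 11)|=10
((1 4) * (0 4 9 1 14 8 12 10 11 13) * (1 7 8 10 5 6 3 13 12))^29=(0 13 3 6 5 12 11 10 14 4)(1 9 7 8)=[13, 9, 2, 6, 0, 12, 5, 8, 1, 7, 14, 10, 11, 3, 4]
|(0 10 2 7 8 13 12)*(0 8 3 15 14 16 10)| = 21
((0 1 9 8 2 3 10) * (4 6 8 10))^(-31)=(0 1 9 10)(2 8 6 4 3)=[1, 9, 8, 2, 3, 5, 4, 7, 6, 10, 0]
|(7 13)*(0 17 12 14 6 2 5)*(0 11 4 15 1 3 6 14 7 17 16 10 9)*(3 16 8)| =|(0 8 3 6 2 5 11 4 15 1 16 10 9)(7 13 17 12)| =52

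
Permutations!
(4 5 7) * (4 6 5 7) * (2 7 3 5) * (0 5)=[5, 1, 7, 0, 3, 4, 2, 6]=(0 5 4 3)(2 7 6)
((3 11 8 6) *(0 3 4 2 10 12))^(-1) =(0 12 10 2 4 6 8 11 3) =[12, 1, 4, 0, 6, 5, 8, 7, 11, 9, 2, 3, 10]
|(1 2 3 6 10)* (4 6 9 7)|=8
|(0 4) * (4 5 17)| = 4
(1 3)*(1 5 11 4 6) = (1 3 5 11 4 6) = [0, 3, 2, 5, 6, 11, 1, 7, 8, 9, 10, 4]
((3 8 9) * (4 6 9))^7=(3 4 9 8 6)=[0, 1, 2, 4, 9, 5, 3, 7, 6, 8]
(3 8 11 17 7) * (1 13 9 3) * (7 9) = (1 13 7)(3 8 11 17 9) = [0, 13, 2, 8, 4, 5, 6, 1, 11, 3, 10, 17, 12, 7, 14, 15, 16, 9]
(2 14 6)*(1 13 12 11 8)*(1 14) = (1 13 12 11 8 14 6 2) = [0, 13, 1, 3, 4, 5, 2, 7, 14, 9, 10, 8, 11, 12, 6]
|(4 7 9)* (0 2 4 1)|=6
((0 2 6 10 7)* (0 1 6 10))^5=(0 6 1 7 10 2)=[6, 7, 0, 3, 4, 5, 1, 10, 8, 9, 2]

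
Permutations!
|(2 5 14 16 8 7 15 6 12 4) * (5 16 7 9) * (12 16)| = |(2 12 4)(5 14 7 15 6 16 8 9)| = 24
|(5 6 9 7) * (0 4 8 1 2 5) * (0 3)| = |(0 4 8 1 2 5 6 9 7 3)| = 10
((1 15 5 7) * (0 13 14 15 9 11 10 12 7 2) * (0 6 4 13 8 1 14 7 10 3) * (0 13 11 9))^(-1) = (0 1 8)(2 5 15 14 7 13 3 11 4 6)(10 12) = [1, 8, 5, 11, 6, 15, 2, 13, 0, 9, 12, 4, 10, 3, 7, 14]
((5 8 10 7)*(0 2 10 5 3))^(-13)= (0 10 3 2 7)(5 8)= [10, 1, 7, 2, 4, 8, 6, 0, 5, 9, 3]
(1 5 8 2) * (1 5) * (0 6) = (0 6)(2 5 8) = [6, 1, 5, 3, 4, 8, 0, 7, 2]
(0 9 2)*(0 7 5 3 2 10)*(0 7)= [9, 1, 0, 2, 4, 3, 6, 5, 8, 10, 7]= (0 9 10 7 5 3 2)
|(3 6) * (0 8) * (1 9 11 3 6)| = 4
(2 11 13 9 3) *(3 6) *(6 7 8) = (2 11 13 9 7 8 6 3) = [0, 1, 11, 2, 4, 5, 3, 8, 6, 7, 10, 13, 12, 9]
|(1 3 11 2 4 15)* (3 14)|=7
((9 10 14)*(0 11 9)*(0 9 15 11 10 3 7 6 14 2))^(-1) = (0 2 10)(3 9 14 6 7)(11 15) = [2, 1, 10, 9, 4, 5, 7, 3, 8, 14, 0, 15, 12, 13, 6, 11]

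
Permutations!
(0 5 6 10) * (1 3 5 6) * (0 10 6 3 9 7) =(10)(0 3 5 1 9 7) =[3, 9, 2, 5, 4, 1, 6, 0, 8, 7, 10]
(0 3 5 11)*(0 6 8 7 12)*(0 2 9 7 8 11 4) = [3, 1, 9, 5, 0, 4, 11, 12, 8, 7, 10, 6, 2] = (0 3 5 4)(2 9 7 12)(6 11)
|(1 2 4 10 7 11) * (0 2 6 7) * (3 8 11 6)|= 4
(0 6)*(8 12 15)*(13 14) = (0 6)(8 12 15)(13 14) = [6, 1, 2, 3, 4, 5, 0, 7, 12, 9, 10, 11, 15, 14, 13, 8]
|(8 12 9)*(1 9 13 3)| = 6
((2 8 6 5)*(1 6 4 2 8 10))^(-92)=[0, 10, 4, 3, 8, 6, 1, 7, 5, 9, 2]=(1 10 2 4 8 5 6)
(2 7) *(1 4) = (1 4)(2 7) = [0, 4, 7, 3, 1, 5, 6, 2]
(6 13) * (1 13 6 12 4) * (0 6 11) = [6, 13, 2, 3, 1, 5, 11, 7, 8, 9, 10, 0, 4, 12] = (0 6 11)(1 13 12 4)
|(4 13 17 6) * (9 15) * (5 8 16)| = 12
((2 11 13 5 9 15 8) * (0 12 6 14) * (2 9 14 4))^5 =(0 11 12 13 6 5 4 14 2)(8 15 9) =[11, 1, 0, 3, 14, 4, 5, 7, 15, 8, 10, 12, 13, 6, 2, 9]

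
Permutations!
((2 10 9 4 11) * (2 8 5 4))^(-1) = (2 9 10)(4 5 8 11) = [0, 1, 9, 3, 5, 8, 6, 7, 11, 10, 2, 4]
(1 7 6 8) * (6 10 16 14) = [0, 7, 2, 3, 4, 5, 8, 10, 1, 9, 16, 11, 12, 13, 6, 15, 14] = (1 7 10 16 14 6 8)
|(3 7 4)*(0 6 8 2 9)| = 15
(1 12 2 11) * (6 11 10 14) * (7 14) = (1 12 2 10 7 14 6 11) = [0, 12, 10, 3, 4, 5, 11, 14, 8, 9, 7, 1, 2, 13, 6]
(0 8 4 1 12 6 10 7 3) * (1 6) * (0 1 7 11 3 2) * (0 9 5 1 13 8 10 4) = (0 10 11 3 13 8)(1 12 7 2 9 5)(4 6) = [10, 12, 9, 13, 6, 1, 4, 2, 0, 5, 11, 3, 7, 8]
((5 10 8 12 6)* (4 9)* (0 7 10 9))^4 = [12, 1, 2, 3, 8, 7, 0, 6, 9, 10, 5, 11, 4] = (0 12 4 8 9 10 5 7 6)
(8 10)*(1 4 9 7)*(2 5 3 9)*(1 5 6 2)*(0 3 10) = (0 3 9 7 5 10 8)(1 4)(2 6) = [3, 4, 6, 9, 1, 10, 2, 5, 0, 7, 8]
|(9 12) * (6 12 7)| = |(6 12 9 7)| = 4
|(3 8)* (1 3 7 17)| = |(1 3 8 7 17)| = 5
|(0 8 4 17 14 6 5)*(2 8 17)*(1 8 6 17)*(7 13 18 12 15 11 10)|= 14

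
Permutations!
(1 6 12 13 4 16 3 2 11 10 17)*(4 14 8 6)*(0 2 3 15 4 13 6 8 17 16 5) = (0 2 11 10 16 15 4 5)(1 13 14 17)(6 12) = [2, 13, 11, 3, 5, 0, 12, 7, 8, 9, 16, 10, 6, 14, 17, 4, 15, 1]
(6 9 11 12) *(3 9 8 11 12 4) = [0, 1, 2, 9, 3, 5, 8, 7, 11, 12, 10, 4, 6] = (3 9 12 6 8 11 4)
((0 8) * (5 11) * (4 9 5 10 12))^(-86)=(4 10 5)(9 12 11)=[0, 1, 2, 3, 10, 4, 6, 7, 8, 12, 5, 9, 11]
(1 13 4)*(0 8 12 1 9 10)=(0 8 12 1 13 4 9 10)=[8, 13, 2, 3, 9, 5, 6, 7, 12, 10, 0, 11, 1, 4]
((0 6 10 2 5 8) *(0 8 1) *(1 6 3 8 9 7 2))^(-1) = (0 1 10 6 5 2 7 9 8 3) = [1, 10, 7, 0, 4, 2, 5, 9, 3, 8, 6]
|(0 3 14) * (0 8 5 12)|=6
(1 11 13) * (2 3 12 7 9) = (1 11 13)(2 3 12 7 9) = [0, 11, 3, 12, 4, 5, 6, 9, 8, 2, 10, 13, 7, 1]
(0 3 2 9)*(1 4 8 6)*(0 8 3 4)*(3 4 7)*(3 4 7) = (0 3 2 9 8 6 1)(4 7) = [3, 0, 9, 2, 7, 5, 1, 4, 6, 8]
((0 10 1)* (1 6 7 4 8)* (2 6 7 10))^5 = (0 4 6 1 7 2 8 10) = [4, 7, 8, 3, 6, 5, 1, 2, 10, 9, 0]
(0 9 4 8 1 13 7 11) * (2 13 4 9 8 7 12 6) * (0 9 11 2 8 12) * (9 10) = [12, 4, 13, 3, 7, 5, 8, 2, 1, 11, 9, 10, 6, 0] = (0 12 6 8 1 4 7 2 13)(9 11 10)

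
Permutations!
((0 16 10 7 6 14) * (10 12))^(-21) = (16) = [0, 1, 2, 3, 4, 5, 6, 7, 8, 9, 10, 11, 12, 13, 14, 15, 16]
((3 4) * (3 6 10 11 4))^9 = (4 6 10 11) = [0, 1, 2, 3, 6, 5, 10, 7, 8, 9, 11, 4]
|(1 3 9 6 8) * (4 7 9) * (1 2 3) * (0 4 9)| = |(0 4 7)(2 3 9 6 8)| = 15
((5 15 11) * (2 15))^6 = (2 11)(5 15) = [0, 1, 11, 3, 4, 15, 6, 7, 8, 9, 10, 2, 12, 13, 14, 5]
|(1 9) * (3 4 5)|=|(1 9)(3 4 5)|=6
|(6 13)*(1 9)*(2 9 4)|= 4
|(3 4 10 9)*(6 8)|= 4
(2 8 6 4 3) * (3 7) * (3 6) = (2 8 3)(4 7 6) = [0, 1, 8, 2, 7, 5, 4, 6, 3]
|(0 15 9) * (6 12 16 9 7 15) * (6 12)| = 4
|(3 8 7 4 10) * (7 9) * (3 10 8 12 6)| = |(3 12 6)(4 8 9 7)| = 12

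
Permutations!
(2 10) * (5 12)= (2 10)(5 12)= [0, 1, 10, 3, 4, 12, 6, 7, 8, 9, 2, 11, 5]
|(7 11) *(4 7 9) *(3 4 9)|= |(3 4 7 11)|= 4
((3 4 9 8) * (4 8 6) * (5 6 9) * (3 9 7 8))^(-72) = (9) = [0, 1, 2, 3, 4, 5, 6, 7, 8, 9]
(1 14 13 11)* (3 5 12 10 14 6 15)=(1 6 15 3 5 12 10 14 13 11)=[0, 6, 2, 5, 4, 12, 15, 7, 8, 9, 14, 1, 10, 11, 13, 3]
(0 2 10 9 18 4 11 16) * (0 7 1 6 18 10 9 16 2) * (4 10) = (1 6 18 10 16 7)(2 9 4 11) = [0, 6, 9, 3, 11, 5, 18, 1, 8, 4, 16, 2, 12, 13, 14, 15, 7, 17, 10]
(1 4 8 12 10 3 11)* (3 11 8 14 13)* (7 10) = (1 4 14 13 3 8 12 7 10 11) = [0, 4, 2, 8, 14, 5, 6, 10, 12, 9, 11, 1, 7, 3, 13]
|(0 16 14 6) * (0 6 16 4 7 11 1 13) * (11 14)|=|(0 4 7 14 16 11 1 13)|=8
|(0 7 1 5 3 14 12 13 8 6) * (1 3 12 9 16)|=|(0 7 3 14 9 16 1 5 12 13 8 6)|=12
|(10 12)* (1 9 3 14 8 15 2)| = |(1 9 3 14 8 15 2)(10 12)| = 14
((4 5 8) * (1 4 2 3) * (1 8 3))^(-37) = [0, 2, 8, 5, 1, 4, 6, 7, 3] = (1 2 8 3 5 4)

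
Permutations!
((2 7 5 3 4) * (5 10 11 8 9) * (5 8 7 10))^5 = (2 3 7 10 4 5 11)(8 9) = [0, 1, 3, 7, 5, 11, 6, 10, 9, 8, 4, 2]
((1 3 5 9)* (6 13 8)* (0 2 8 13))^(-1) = (13)(0 6 8 2)(1 9 5 3) = [6, 9, 0, 1, 4, 3, 8, 7, 2, 5, 10, 11, 12, 13]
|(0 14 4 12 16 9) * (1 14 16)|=12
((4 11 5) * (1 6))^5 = (1 6)(4 5 11) = [0, 6, 2, 3, 5, 11, 1, 7, 8, 9, 10, 4]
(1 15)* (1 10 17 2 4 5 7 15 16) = (1 16)(2 4 5 7 15 10 17) = [0, 16, 4, 3, 5, 7, 6, 15, 8, 9, 17, 11, 12, 13, 14, 10, 1, 2]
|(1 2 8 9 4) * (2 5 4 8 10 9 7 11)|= |(1 5 4)(2 10 9 8 7 11)|= 6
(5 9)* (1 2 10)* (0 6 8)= (0 6 8)(1 2 10)(5 9)= [6, 2, 10, 3, 4, 9, 8, 7, 0, 5, 1]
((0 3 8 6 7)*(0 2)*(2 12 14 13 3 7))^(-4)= (0 3 7 8 12 6 14 2 13)= [3, 1, 13, 7, 4, 5, 14, 8, 12, 9, 10, 11, 6, 0, 2]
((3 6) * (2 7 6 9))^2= (2 6 9 7 3)= [0, 1, 6, 2, 4, 5, 9, 3, 8, 7]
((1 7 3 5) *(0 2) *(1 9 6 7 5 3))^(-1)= (0 2)(1 7 6 9 5)= [2, 7, 0, 3, 4, 1, 9, 6, 8, 5]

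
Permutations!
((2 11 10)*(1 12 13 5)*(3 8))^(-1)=(1 5 13 12)(2 10 11)(3 8)=[0, 5, 10, 8, 4, 13, 6, 7, 3, 9, 11, 2, 1, 12]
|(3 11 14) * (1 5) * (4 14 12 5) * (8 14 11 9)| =|(1 4 11 12 5)(3 9 8 14)| =20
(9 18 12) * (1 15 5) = (1 15 5)(9 18 12) = [0, 15, 2, 3, 4, 1, 6, 7, 8, 18, 10, 11, 9, 13, 14, 5, 16, 17, 12]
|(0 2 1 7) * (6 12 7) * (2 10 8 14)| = |(0 10 8 14 2 1 6 12 7)| = 9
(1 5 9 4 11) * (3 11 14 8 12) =(1 5 9 4 14 8 12 3 11) =[0, 5, 2, 11, 14, 9, 6, 7, 12, 4, 10, 1, 3, 13, 8]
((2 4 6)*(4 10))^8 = (10) = [0, 1, 2, 3, 4, 5, 6, 7, 8, 9, 10]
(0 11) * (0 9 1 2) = (0 11 9 1 2) = [11, 2, 0, 3, 4, 5, 6, 7, 8, 1, 10, 9]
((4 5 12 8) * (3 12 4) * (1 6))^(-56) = (3 12 8) = [0, 1, 2, 12, 4, 5, 6, 7, 3, 9, 10, 11, 8]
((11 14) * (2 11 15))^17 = [0, 1, 11, 3, 4, 5, 6, 7, 8, 9, 10, 14, 12, 13, 15, 2] = (2 11 14 15)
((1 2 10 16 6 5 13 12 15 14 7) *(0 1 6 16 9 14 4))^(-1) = (16)(0 4 15 12 13 5 6 7 14 9 10 2 1) = [4, 0, 1, 3, 15, 6, 7, 14, 8, 10, 2, 11, 13, 5, 9, 12, 16]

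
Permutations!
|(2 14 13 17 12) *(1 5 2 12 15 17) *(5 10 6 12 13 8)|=20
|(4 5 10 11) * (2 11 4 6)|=3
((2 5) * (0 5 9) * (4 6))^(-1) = (0 9 2 5)(4 6) = [9, 1, 5, 3, 6, 0, 4, 7, 8, 2]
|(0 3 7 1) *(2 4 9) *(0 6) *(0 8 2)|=|(0 3 7 1 6 8 2 4 9)|=9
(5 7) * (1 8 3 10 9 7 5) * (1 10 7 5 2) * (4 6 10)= (1 8 3 7 4 6 10 9 5 2)= [0, 8, 1, 7, 6, 2, 10, 4, 3, 5, 9]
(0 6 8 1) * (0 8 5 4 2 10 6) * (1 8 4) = (1 4 2 10 6 5) = [0, 4, 10, 3, 2, 1, 5, 7, 8, 9, 6]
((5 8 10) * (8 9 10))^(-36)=(10)=[0, 1, 2, 3, 4, 5, 6, 7, 8, 9, 10]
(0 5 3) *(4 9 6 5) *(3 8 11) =[4, 1, 2, 0, 9, 8, 5, 7, 11, 6, 10, 3] =(0 4 9 6 5 8 11 3)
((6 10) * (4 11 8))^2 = (4 8 11) = [0, 1, 2, 3, 8, 5, 6, 7, 11, 9, 10, 4]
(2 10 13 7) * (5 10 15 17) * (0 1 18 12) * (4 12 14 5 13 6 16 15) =(0 1 18 14 5 10 6 16 15 17 13 7 2 4 12) =[1, 18, 4, 3, 12, 10, 16, 2, 8, 9, 6, 11, 0, 7, 5, 17, 15, 13, 14]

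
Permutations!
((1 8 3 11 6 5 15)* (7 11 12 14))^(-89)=(1 8 3 12 14 7 11 6 5 15)=[0, 8, 2, 12, 4, 15, 5, 11, 3, 9, 10, 6, 14, 13, 7, 1]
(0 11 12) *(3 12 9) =(0 11 9 3 12) =[11, 1, 2, 12, 4, 5, 6, 7, 8, 3, 10, 9, 0]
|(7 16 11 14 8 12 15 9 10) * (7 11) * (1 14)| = |(1 14 8 12 15 9 10 11)(7 16)| = 8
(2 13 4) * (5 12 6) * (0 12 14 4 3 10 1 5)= (0 12 6)(1 5 14 4 2 13 3 10)= [12, 5, 13, 10, 2, 14, 0, 7, 8, 9, 1, 11, 6, 3, 4]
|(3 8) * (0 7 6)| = |(0 7 6)(3 8)| = 6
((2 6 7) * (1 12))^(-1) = (1 12)(2 7 6) = [0, 12, 7, 3, 4, 5, 2, 6, 8, 9, 10, 11, 1]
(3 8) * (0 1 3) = (0 1 3 8) = [1, 3, 2, 8, 4, 5, 6, 7, 0]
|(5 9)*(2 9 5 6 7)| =4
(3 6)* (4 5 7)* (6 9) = (3 9 6)(4 5 7) = [0, 1, 2, 9, 5, 7, 3, 4, 8, 6]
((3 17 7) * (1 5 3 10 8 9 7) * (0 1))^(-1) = (0 17 3 5 1)(7 9 8 10) = [17, 0, 2, 5, 4, 1, 6, 9, 10, 8, 7, 11, 12, 13, 14, 15, 16, 3]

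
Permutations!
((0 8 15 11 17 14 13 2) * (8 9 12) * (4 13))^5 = (0 11 2 15 13 8 4 12 14 9 17) = [11, 1, 15, 3, 12, 5, 6, 7, 4, 17, 10, 2, 14, 8, 9, 13, 16, 0]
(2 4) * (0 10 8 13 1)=(0 10 8 13 1)(2 4)=[10, 0, 4, 3, 2, 5, 6, 7, 13, 9, 8, 11, 12, 1]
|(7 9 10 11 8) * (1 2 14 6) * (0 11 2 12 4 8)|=10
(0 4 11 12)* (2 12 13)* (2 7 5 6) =(0 4 11 13 7 5 6 2 12) =[4, 1, 12, 3, 11, 6, 2, 5, 8, 9, 10, 13, 0, 7]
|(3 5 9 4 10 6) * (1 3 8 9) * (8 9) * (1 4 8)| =|(1 3 5 4 10 6 9 8)| =8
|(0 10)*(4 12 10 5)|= 5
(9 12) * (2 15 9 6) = [0, 1, 15, 3, 4, 5, 2, 7, 8, 12, 10, 11, 6, 13, 14, 9] = (2 15 9 12 6)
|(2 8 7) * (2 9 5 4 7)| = |(2 8)(4 7 9 5)| = 4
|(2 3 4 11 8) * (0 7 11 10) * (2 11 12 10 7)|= 14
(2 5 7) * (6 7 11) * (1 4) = (1 4)(2 5 11 6 7) = [0, 4, 5, 3, 1, 11, 7, 2, 8, 9, 10, 6]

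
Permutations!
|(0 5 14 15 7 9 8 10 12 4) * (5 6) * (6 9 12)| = |(0 9 8 10 6 5 14 15 7 12 4)| = 11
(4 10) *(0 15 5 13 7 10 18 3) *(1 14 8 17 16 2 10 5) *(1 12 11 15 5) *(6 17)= [5, 14, 10, 0, 18, 13, 17, 1, 6, 9, 4, 15, 11, 7, 8, 12, 2, 16, 3]= (0 5 13 7 1 14 8 6 17 16 2 10 4 18 3)(11 15 12)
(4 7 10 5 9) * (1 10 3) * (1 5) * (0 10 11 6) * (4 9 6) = (0 10 1 11 4 7 3 5 6) = [10, 11, 2, 5, 7, 6, 0, 3, 8, 9, 1, 4]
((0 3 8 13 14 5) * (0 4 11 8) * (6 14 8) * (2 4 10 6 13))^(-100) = [0, 1, 2, 3, 4, 5, 6, 7, 8, 9, 10, 11, 12, 13, 14] = (14)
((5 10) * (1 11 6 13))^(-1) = [0, 13, 2, 3, 4, 10, 11, 7, 8, 9, 5, 1, 12, 6] = (1 13 6 11)(5 10)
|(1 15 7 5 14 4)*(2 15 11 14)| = |(1 11 14 4)(2 15 7 5)| = 4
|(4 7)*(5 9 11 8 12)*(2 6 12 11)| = 10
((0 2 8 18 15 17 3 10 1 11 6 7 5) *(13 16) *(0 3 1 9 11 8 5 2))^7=(1 18 17 8 15)(2 7 6 11 9 10 3 5)(13 16)=[0, 18, 7, 5, 4, 2, 11, 6, 15, 10, 3, 9, 12, 16, 14, 1, 13, 8, 17]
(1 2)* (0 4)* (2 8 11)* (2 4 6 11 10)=[6, 8, 1, 3, 0, 5, 11, 7, 10, 9, 2, 4]=(0 6 11 4)(1 8 10 2)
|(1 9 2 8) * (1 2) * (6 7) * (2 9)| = 4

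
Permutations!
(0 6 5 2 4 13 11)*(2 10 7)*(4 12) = (0 6 5 10 7 2 12 4 13 11) = [6, 1, 12, 3, 13, 10, 5, 2, 8, 9, 7, 0, 4, 11]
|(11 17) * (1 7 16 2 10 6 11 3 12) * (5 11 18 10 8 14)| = 33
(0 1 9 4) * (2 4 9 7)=(9)(0 1 7 2 4)=[1, 7, 4, 3, 0, 5, 6, 2, 8, 9]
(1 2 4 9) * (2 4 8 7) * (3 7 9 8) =(1 4 8 9)(2 3 7) =[0, 4, 3, 7, 8, 5, 6, 2, 9, 1]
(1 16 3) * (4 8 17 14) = (1 16 3)(4 8 17 14) = [0, 16, 2, 1, 8, 5, 6, 7, 17, 9, 10, 11, 12, 13, 4, 15, 3, 14]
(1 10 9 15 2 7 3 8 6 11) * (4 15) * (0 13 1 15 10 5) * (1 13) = (0 1 5)(2 7 3 8 6 11 15)(4 10 9) = [1, 5, 7, 8, 10, 0, 11, 3, 6, 4, 9, 15, 12, 13, 14, 2]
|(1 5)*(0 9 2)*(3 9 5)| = |(0 5 1 3 9 2)| = 6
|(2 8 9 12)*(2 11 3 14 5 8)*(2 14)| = |(2 14 5 8 9 12 11 3)| = 8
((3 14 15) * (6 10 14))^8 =(3 14 6 15 10) =[0, 1, 2, 14, 4, 5, 15, 7, 8, 9, 3, 11, 12, 13, 6, 10]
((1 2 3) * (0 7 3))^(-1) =(0 2 1 3 7) =[2, 3, 1, 7, 4, 5, 6, 0]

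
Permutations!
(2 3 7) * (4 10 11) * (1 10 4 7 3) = (1 10 11 7 2) = [0, 10, 1, 3, 4, 5, 6, 2, 8, 9, 11, 7]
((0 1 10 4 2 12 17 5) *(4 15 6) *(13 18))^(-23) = (0 12 6 1 17 4 10 5 2 15)(13 18) = [12, 17, 15, 3, 10, 2, 1, 7, 8, 9, 5, 11, 6, 18, 14, 0, 16, 4, 13]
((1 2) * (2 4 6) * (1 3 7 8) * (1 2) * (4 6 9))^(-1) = [0, 6, 8, 2, 9, 5, 1, 3, 7, 4] = (1 6)(2 8 7 3)(4 9)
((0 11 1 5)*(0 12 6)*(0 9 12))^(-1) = [5, 11, 2, 3, 4, 1, 12, 7, 8, 6, 10, 0, 9] = (0 5 1 11)(6 12 9)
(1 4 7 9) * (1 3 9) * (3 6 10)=(1 4 7)(3 9 6 10)=[0, 4, 2, 9, 7, 5, 10, 1, 8, 6, 3]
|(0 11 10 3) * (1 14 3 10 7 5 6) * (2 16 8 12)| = 8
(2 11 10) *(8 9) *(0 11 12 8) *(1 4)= (0 11 10 2 12 8 9)(1 4)= [11, 4, 12, 3, 1, 5, 6, 7, 9, 0, 2, 10, 8]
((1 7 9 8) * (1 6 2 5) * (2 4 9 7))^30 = (4 8)(6 9) = [0, 1, 2, 3, 8, 5, 9, 7, 4, 6]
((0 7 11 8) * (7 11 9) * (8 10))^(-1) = [8, 1, 2, 3, 4, 5, 6, 9, 10, 7, 11, 0] = (0 8 10 11)(7 9)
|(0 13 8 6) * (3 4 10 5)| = 4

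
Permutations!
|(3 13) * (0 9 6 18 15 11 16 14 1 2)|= 10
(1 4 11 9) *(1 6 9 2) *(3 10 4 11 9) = [0, 11, 1, 10, 9, 5, 3, 7, 8, 6, 4, 2] = (1 11 2)(3 10 4 9 6)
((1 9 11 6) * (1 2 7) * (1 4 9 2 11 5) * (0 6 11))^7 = [6, 2, 7, 3, 9, 1, 0, 4, 8, 5, 10, 11] = (11)(0 6)(1 2 7 4 9 5)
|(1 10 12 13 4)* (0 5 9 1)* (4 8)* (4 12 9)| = 3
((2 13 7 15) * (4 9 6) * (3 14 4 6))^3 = [0, 1, 15, 9, 14, 5, 6, 13, 8, 4, 10, 11, 12, 2, 3, 7] = (2 15 7 13)(3 9 4 14)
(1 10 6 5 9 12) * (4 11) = (1 10 6 5 9 12)(4 11) = [0, 10, 2, 3, 11, 9, 5, 7, 8, 12, 6, 4, 1]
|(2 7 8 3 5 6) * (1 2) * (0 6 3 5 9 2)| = |(0 6 1)(2 7 8 5 3 9)| = 6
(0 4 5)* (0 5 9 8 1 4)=(1 4 9 8)=[0, 4, 2, 3, 9, 5, 6, 7, 1, 8]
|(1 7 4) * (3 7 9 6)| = 6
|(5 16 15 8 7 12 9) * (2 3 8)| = |(2 3 8 7 12 9 5 16 15)| = 9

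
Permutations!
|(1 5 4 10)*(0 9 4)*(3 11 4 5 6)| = 6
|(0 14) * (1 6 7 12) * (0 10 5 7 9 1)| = 6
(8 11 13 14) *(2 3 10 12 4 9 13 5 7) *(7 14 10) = (2 3 7)(4 9 13 10 12)(5 14 8 11) = [0, 1, 3, 7, 9, 14, 6, 2, 11, 13, 12, 5, 4, 10, 8]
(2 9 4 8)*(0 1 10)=(0 1 10)(2 9 4 8)=[1, 10, 9, 3, 8, 5, 6, 7, 2, 4, 0]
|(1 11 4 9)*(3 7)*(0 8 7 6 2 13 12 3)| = 60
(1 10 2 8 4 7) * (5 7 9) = (1 10 2 8 4 9 5 7) = [0, 10, 8, 3, 9, 7, 6, 1, 4, 5, 2]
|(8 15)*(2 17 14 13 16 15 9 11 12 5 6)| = 12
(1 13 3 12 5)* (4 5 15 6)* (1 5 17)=[0, 13, 2, 12, 17, 5, 4, 7, 8, 9, 10, 11, 15, 3, 14, 6, 16, 1]=(1 13 3 12 15 6 4 17)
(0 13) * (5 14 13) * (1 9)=(0 5 14 13)(1 9)=[5, 9, 2, 3, 4, 14, 6, 7, 8, 1, 10, 11, 12, 0, 13]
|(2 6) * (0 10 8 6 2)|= 4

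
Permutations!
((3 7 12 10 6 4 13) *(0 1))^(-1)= (0 1)(3 13 4 6 10 12 7)= [1, 0, 2, 13, 6, 5, 10, 3, 8, 9, 12, 11, 7, 4]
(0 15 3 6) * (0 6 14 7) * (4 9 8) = [15, 1, 2, 14, 9, 5, 6, 0, 4, 8, 10, 11, 12, 13, 7, 3] = (0 15 3 14 7)(4 9 8)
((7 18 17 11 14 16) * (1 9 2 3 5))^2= (1 2 5 9 3)(7 17 14)(11 16 18)= [0, 2, 5, 1, 4, 9, 6, 17, 8, 3, 10, 16, 12, 13, 7, 15, 18, 14, 11]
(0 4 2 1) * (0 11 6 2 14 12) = (0 4 14 12)(1 11 6 2) = [4, 11, 1, 3, 14, 5, 2, 7, 8, 9, 10, 6, 0, 13, 12]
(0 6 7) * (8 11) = (0 6 7)(8 11) = [6, 1, 2, 3, 4, 5, 7, 0, 11, 9, 10, 8]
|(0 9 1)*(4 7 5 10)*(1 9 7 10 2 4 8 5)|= 15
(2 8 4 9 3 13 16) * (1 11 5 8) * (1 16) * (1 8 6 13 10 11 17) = (1 17)(2 16)(3 10 11 5 6 13 8 4 9) = [0, 17, 16, 10, 9, 6, 13, 7, 4, 3, 11, 5, 12, 8, 14, 15, 2, 1]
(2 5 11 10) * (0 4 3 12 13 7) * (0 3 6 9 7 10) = [4, 1, 5, 12, 6, 11, 9, 3, 8, 7, 2, 0, 13, 10] = (0 4 6 9 7 3 12 13 10 2 5 11)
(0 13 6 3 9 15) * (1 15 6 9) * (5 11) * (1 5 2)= (0 13 9 6 3 5 11 2 1 15)= [13, 15, 1, 5, 4, 11, 3, 7, 8, 6, 10, 2, 12, 9, 14, 0]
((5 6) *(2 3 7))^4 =[0, 1, 3, 7, 4, 5, 6, 2] =(2 3 7)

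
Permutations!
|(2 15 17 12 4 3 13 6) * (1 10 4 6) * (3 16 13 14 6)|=|(1 10 4 16 13)(2 15 17 12 3 14 6)|=35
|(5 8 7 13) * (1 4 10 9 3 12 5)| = 10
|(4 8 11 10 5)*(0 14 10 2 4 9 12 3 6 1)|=36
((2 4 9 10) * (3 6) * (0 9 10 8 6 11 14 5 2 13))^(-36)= (14)= [0, 1, 2, 3, 4, 5, 6, 7, 8, 9, 10, 11, 12, 13, 14]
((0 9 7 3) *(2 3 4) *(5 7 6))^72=(9)=[0, 1, 2, 3, 4, 5, 6, 7, 8, 9]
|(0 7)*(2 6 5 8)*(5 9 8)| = |(0 7)(2 6 9 8)| = 4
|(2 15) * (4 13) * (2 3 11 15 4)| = 3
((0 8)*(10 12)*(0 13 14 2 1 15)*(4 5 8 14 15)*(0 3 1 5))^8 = [1, 15, 0, 13, 3, 14, 6, 7, 2, 9, 10, 11, 12, 5, 4, 8] = (0 1 15 8 2)(3 13 5 14 4)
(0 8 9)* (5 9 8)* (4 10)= (0 5 9)(4 10)= [5, 1, 2, 3, 10, 9, 6, 7, 8, 0, 4]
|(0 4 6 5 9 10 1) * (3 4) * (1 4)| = |(0 3 1)(4 6 5 9 10)| = 15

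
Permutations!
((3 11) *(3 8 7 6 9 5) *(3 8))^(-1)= (3 11)(5 9 6 7 8)= [0, 1, 2, 11, 4, 9, 7, 8, 5, 6, 10, 3]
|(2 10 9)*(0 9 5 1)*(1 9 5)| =6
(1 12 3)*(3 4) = [0, 12, 2, 1, 3, 5, 6, 7, 8, 9, 10, 11, 4] = (1 12 4 3)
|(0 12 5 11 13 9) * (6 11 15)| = 8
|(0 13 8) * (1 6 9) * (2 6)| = |(0 13 8)(1 2 6 9)| = 12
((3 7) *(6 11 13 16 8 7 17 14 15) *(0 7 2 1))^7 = (0 11 7 13 3 16 17 8 14 2 15 1 6) = [11, 6, 15, 16, 4, 5, 0, 13, 14, 9, 10, 7, 12, 3, 2, 1, 17, 8]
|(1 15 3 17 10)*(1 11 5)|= |(1 15 3 17 10 11 5)|= 7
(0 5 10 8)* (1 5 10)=(0 10 8)(1 5)=[10, 5, 2, 3, 4, 1, 6, 7, 0, 9, 8]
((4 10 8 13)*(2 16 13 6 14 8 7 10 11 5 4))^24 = (16) = [0, 1, 2, 3, 4, 5, 6, 7, 8, 9, 10, 11, 12, 13, 14, 15, 16]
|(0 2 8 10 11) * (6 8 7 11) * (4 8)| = 4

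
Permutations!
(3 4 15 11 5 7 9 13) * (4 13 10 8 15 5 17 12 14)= [0, 1, 2, 13, 5, 7, 6, 9, 15, 10, 8, 17, 14, 3, 4, 11, 16, 12]= (3 13)(4 5 7 9 10 8 15 11 17 12 14)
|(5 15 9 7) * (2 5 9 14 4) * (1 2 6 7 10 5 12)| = |(1 2 12)(4 6 7 9 10 5 15 14)| = 24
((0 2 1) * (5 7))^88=(7)(0 2 1)=[2, 0, 1, 3, 4, 5, 6, 7]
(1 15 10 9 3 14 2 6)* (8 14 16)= (1 15 10 9 3 16 8 14 2 6)= [0, 15, 6, 16, 4, 5, 1, 7, 14, 3, 9, 11, 12, 13, 2, 10, 8]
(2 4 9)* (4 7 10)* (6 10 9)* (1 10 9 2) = (1 10 4 6 9)(2 7) = [0, 10, 7, 3, 6, 5, 9, 2, 8, 1, 4]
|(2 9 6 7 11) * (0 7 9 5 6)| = 7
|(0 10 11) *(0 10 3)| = |(0 3)(10 11)| = 2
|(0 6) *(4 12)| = 2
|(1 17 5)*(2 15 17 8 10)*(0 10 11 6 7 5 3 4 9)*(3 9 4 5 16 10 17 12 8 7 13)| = 39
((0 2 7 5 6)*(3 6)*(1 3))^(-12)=(0 7 1 6 2 5 3)=[7, 6, 5, 0, 4, 3, 2, 1]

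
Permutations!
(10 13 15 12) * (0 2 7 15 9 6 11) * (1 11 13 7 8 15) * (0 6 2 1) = [1, 11, 8, 3, 4, 5, 13, 0, 15, 2, 7, 6, 10, 9, 14, 12] = (0 1 11 6 13 9 2 8 15 12 10 7)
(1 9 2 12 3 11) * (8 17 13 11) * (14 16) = (1 9 2 12 3 8 17 13 11)(14 16) = [0, 9, 12, 8, 4, 5, 6, 7, 17, 2, 10, 1, 3, 11, 16, 15, 14, 13]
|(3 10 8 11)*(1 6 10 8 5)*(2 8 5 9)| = 9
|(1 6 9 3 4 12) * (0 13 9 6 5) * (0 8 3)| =|(0 13 9)(1 5 8 3 4 12)| =6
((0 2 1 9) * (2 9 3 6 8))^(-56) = (9)(1 2 8 6 3) = [0, 2, 8, 1, 4, 5, 3, 7, 6, 9]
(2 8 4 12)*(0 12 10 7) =(0 12 2 8 4 10 7) =[12, 1, 8, 3, 10, 5, 6, 0, 4, 9, 7, 11, 2]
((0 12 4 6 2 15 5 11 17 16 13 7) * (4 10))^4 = (0 6 11 7 4 5 13 10 15 16 12 2 17) = [6, 1, 17, 3, 5, 13, 11, 4, 8, 9, 15, 7, 2, 10, 14, 16, 12, 0]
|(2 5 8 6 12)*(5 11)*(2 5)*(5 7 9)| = |(2 11)(5 8 6 12 7 9)| = 6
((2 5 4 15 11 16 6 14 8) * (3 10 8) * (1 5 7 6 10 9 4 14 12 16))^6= (1 15 9 14)(2 8 10 16 12 6 7)(3 5 11 4)= [0, 15, 8, 5, 3, 11, 7, 2, 10, 14, 16, 4, 6, 13, 1, 9, 12]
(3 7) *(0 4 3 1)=(0 4 3 7 1)=[4, 0, 2, 7, 3, 5, 6, 1]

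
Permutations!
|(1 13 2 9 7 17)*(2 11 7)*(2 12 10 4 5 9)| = 5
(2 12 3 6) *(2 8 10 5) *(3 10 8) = (2 12 10 5)(3 6) = [0, 1, 12, 6, 4, 2, 3, 7, 8, 9, 5, 11, 10]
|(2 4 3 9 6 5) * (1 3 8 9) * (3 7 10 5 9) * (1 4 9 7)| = |(2 9 6 7 10 5)(3 4 8)| = 6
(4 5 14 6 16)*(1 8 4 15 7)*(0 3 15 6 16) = (0 3 15 7 1 8 4 5 14 16 6) = [3, 8, 2, 15, 5, 14, 0, 1, 4, 9, 10, 11, 12, 13, 16, 7, 6]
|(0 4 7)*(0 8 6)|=5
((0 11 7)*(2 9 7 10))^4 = (0 9 10)(2 11 7) = [9, 1, 11, 3, 4, 5, 6, 2, 8, 10, 0, 7]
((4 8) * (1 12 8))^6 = (1 8)(4 12) = [0, 8, 2, 3, 12, 5, 6, 7, 1, 9, 10, 11, 4]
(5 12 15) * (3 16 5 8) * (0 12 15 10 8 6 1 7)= (0 12 10 8 3 16 5 15 6 1 7)= [12, 7, 2, 16, 4, 15, 1, 0, 3, 9, 8, 11, 10, 13, 14, 6, 5]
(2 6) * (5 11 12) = (2 6)(5 11 12) = [0, 1, 6, 3, 4, 11, 2, 7, 8, 9, 10, 12, 5]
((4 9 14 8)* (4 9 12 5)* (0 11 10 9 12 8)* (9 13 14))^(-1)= [14, 1, 2, 3, 5, 12, 6, 7, 4, 9, 11, 0, 8, 10, 13]= (0 14 13 10 11)(4 5 12 8)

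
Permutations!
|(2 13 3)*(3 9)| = |(2 13 9 3)| = 4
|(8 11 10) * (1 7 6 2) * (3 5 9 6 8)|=|(1 7 8 11 10 3 5 9 6 2)|=10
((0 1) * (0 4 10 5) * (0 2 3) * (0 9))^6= [3, 9, 10, 5, 0, 4, 6, 7, 8, 2, 1]= (0 3 5 4)(1 9 2 10)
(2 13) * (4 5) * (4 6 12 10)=(2 13)(4 5 6 12 10)=[0, 1, 13, 3, 5, 6, 12, 7, 8, 9, 4, 11, 10, 2]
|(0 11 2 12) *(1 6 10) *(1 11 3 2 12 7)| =|(0 3 2 7 1 6 10 11 12)| =9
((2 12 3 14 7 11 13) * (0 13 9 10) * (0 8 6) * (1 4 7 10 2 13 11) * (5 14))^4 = [12, 4, 14, 8, 7, 6, 2, 1, 9, 5, 11, 3, 10, 13, 0] = (0 12 10 11 3 8 9 5 6 2 14)(1 4 7)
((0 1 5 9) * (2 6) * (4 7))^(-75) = (0 1 5 9)(2 6)(4 7) = [1, 5, 6, 3, 7, 9, 2, 4, 8, 0]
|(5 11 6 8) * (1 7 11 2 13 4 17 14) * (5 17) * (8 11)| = |(1 7 8 17 14)(2 13 4 5)(6 11)| = 20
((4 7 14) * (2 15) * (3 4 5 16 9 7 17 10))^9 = (2 15)(3 4 17 10)(5 14 7 9 16) = [0, 1, 15, 4, 17, 14, 6, 9, 8, 16, 3, 11, 12, 13, 7, 2, 5, 10]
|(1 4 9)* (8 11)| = |(1 4 9)(8 11)| = 6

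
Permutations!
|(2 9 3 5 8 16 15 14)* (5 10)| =9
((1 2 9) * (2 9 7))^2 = (9) = [0, 1, 2, 3, 4, 5, 6, 7, 8, 9]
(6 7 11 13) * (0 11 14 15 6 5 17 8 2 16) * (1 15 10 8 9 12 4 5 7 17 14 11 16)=(0 16)(1 15 6 17 9 12 4 5 14 10 8 2)(7 11 13)=[16, 15, 1, 3, 5, 14, 17, 11, 2, 12, 8, 13, 4, 7, 10, 6, 0, 9]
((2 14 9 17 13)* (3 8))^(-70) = (17) = [0, 1, 2, 3, 4, 5, 6, 7, 8, 9, 10, 11, 12, 13, 14, 15, 16, 17]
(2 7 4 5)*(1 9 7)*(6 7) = (1 9 6 7 4 5 2) = [0, 9, 1, 3, 5, 2, 7, 4, 8, 6]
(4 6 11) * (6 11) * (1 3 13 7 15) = (1 3 13 7 15)(4 11) = [0, 3, 2, 13, 11, 5, 6, 15, 8, 9, 10, 4, 12, 7, 14, 1]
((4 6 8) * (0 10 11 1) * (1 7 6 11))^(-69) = (4 11 7 6 8) = [0, 1, 2, 3, 11, 5, 8, 6, 4, 9, 10, 7]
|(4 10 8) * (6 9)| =|(4 10 8)(6 9)| =6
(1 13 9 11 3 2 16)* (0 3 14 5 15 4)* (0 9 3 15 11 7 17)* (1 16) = [15, 13, 1, 2, 9, 11, 6, 17, 8, 7, 10, 14, 12, 3, 5, 4, 16, 0] = (0 15 4 9 7 17)(1 13 3 2)(5 11 14)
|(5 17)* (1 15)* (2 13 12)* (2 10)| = |(1 15)(2 13 12 10)(5 17)| = 4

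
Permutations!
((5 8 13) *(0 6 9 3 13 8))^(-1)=(0 5 13 3 9 6)=[5, 1, 2, 9, 4, 13, 0, 7, 8, 6, 10, 11, 12, 3]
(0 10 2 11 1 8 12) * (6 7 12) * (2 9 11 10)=[2, 8, 10, 3, 4, 5, 7, 12, 6, 11, 9, 1, 0]=(0 2 10 9 11 1 8 6 7 12)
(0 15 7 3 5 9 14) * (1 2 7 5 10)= (0 15 5 9 14)(1 2 7 3 10)= [15, 2, 7, 10, 4, 9, 6, 3, 8, 14, 1, 11, 12, 13, 0, 5]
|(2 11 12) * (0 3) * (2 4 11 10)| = 6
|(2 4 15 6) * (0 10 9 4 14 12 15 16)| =5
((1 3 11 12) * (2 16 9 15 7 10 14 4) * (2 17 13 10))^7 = (1 12 11 3)(2 9 7 16 15)(4 13 14 17 10) = [0, 12, 9, 1, 13, 5, 6, 16, 8, 7, 4, 3, 11, 14, 17, 2, 15, 10]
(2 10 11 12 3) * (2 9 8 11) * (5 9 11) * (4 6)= (2 10)(3 11 12)(4 6)(5 9 8)= [0, 1, 10, 11, 6, 9, 4, 7, 5, 8, 2, 12, 3]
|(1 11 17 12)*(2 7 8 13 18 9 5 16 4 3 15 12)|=15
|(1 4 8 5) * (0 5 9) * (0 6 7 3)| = 9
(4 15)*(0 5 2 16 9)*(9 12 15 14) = (0 5 2 16 12 15 4 14 9) = [5, 1, 16, 3, 14, 2, 6, 7, 8, 0, 10, 11, 15, 13, 9, 4, 12]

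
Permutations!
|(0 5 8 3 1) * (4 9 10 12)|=20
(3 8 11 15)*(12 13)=[0, 1, 2, 8, 4, 5, 6, 7, 11, 9, 10, 15, 13, 12, 14, 3]=(3 8 11 15)(12 13)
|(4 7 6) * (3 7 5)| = |(3 7 6 4 5)| = 5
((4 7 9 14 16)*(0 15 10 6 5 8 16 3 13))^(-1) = (0 13 3 14 9 7 4 16 8 5 6 10 15) = [13, 1, 2, 14, 16, 6, 10, 4, 5, 7, 15, 11, 12, 3, 9, 0, 8]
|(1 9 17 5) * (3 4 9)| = |(1 3 4 9 17 5)| = 6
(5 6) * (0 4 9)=(0 4 9)(5 6)=[4, 1, 2, 3, 9, 6, 5, 7, 8, 0]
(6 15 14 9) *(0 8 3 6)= (0 8 3 6 15 14 9)= [8, 1, 2, 6, 4, 5, 15, 7, 3, 0, 10, 11, 12, 13, 9, 14]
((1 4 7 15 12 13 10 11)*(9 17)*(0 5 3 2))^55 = (0 2 3 5)(1 11 10 13 12 15 7 4)(9 17) = [2, 11, 3, 5, 1, 0, 6, 4, 8, 17, 13, 10, 15, 12, 14, 7, 16, 9]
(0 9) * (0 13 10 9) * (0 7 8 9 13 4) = (0 7 8 9 4)(10 13) = [7, 1, 2, 3, 0, 5, 6, 8, 9, 4, 13, 11, 12, 10]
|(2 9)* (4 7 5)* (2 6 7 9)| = 5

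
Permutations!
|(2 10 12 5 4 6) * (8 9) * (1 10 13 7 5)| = |(1 10 12)(2 13 7 5 4 6)(8 9)| = 6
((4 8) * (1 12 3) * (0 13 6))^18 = (13) = [0, 1, 2, 3, 4, 5, 6, 7, 8, 9, 10, 11, 12, 13]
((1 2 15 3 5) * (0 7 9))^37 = (0 7 9)(1 15 5 2 3) = [7, 15, 3, 1, 4, 2, 6, 9, 8, 0, 10, 11, 12, 13, 14, 5]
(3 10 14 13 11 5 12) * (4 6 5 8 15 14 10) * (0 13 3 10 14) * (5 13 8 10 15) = (0 8 5 12 15)(3 4 6 13 11 10 14) = [8, 1, 2, 4, 6, 12, 13, 7, 5, 9, 14, 10, 15, 11, 3, 0]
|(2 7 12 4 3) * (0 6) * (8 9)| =|(0 6)(2 7 12 4 3)(8 9)| =10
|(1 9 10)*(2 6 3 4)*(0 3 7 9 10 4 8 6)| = 8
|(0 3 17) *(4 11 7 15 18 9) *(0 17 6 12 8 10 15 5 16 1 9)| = |(0 3 6 12 8 10 15 18)(1 9 4 11 7 5 16)| = 56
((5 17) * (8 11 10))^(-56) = (17)(8 11 10) = [0, 1, 2, 3, 4, 5, 6, 7, 11, 9, 8, 10, 12, 13, 14, 15, 16, 17]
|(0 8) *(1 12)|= 2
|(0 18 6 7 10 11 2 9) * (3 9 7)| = |(0 18 6 3 9)(2 7 10 11)| = 20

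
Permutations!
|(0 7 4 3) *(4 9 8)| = |(0 7 9 8 4 3)| = 6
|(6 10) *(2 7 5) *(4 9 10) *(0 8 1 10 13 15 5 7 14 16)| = |(0 8 1 10 6 4 9 13 15 5 2 14 16)| = 13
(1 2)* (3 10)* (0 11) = (0 11)(1 2)(3 10) = [11, 2, 1, 10, 4, 5, 6, 7, 8, 9, 3, 0]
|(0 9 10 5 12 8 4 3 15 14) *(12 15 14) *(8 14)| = 21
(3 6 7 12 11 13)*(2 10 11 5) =[0, 1, 10, 6, 4, 2, 7, 12, 8, 9, 11, 13, 5, 3] =(2 10 11 13 3 6 7 12 5)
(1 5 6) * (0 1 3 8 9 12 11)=(0 1 5 6 3 8 9 12 11)=[1, 5, 2, 8, 4, 6, 3, 7, 9, 12, 10, 0, 11]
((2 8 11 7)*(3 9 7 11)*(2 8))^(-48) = (11) = [0, 1, 2, 3, 4, 5, 6, 7, 8, 9, 10, 11]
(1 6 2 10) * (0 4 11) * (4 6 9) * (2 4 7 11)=[6, 9, 10, 3, 2, 5, 4, 11, 8, 7, 1, 0]=(0 6 4 2 10 1 9 7 11)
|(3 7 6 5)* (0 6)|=|(0 6 5 3 7)|=5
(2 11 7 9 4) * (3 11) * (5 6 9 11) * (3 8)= [0, 1, 8, 5, 2, 6, 9, 11, 3, 4, 10, 7]= (2 8 3 5 6 9 4)(7 11)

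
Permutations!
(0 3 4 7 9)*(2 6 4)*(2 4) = (0 3 4 7 9)(2 6) = [3, 1, 6, 4, 7, 5, 2, 9, 8, 0]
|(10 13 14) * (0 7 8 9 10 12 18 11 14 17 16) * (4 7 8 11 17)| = 13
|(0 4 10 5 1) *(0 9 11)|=7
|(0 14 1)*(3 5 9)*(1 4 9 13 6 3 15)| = |(0 14 4 9 15 1)(3 5 13 6)| = 12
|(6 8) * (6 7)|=|(6 8 7)|=3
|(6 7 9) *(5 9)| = 4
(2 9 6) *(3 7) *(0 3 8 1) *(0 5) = [3, 5, 9, 7, 4, 0, 2, 8, 1, 6] = (0 3 7 8 1 5)(2 9 6)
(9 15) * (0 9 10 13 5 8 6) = (0 9 15 10 13 5 8 6) = [9, 1, 2, 3, 4, 8, 0, 7, 6, 15, 13, 11, 12, 5, 14, 10]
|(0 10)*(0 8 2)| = 4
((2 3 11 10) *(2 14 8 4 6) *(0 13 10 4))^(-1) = (0 8 14 10 13)(2 6 4 11 3) = [8, 1, 6, 2, 11, 5, 4, 7, 14, 9, 13, 3, 12, 0, 10]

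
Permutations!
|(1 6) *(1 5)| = 3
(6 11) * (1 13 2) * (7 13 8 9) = [0, 8, 1, 3, 4, 5, 11, 13, 9, 7, 10, 6, 12, 2] = (1 8 9 7 13 2)(6 11)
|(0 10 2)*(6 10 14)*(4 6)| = 6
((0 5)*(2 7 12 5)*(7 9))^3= (0 7)(2 12)(5 9)= [7, 1, 12, 3, 4, 9, 6, 0, 8, 5, 10, 11, 2]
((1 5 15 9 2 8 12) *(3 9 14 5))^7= (1 3 9 2 8 12)(5 15 14)= [0, 3, 8, 9, 4, 15, 6, 7, 12, 2, 10, 11, 1, 13, 5, 14]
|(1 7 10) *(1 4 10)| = |(1 7)(4 10)| = 2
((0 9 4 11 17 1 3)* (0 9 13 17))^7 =(0 11 4 9 3 1 17 13) =[11, 17, 2, 1, 9, 5, 6, 7, 8, 3, 10, 4, 12, 0, 14, 15, 16, 13]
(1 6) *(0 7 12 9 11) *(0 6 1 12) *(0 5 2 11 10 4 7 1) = (0 1)(2 11 6 12 9 10 4 7 5) = [1, 0, 11, 3, 7, 2, 12, 5, 8, 10, 4, 6, 9]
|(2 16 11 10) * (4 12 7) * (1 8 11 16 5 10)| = |(16)(1 8 11)(2 5 10)(4 12 7)| = 3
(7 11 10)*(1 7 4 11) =(1 7)(4 11 10) =[0, 7, 2, 3, 11, 5, 6, 1, 8, 9, 4, 10]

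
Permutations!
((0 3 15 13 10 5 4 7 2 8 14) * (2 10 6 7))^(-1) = (0 14 8 2 4 5 10 7 6 13 15 3) = [14, 1, 4, 0, 5, 10, 13, 6, 2, 9, 7, 11, 12, 15, 8, 3]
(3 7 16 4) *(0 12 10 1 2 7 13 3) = (0 12 10 1 2 7 16 4)(3 13) = [12, 2, 7, 13, 0, 5, 6, 16, 8, 9, 1, 11, 10, 3, 14, 15, 4]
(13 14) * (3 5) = (3 5)(13 14) = [0, 1, 2, 5, 4, 3, 6, 7, 8, 9, 10, 11, 12, 14, 13]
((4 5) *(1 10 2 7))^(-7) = (1 10 2 7)(4 5) = [0, 10, 7, 3, 5, 4, 6, 1, 8, 9, 2]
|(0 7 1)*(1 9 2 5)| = |(0 7 9 2 5 1)| = 6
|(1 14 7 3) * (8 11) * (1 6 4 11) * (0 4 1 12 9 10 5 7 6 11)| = 24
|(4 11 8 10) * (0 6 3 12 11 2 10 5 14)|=|(0 6 3 12 11 8 5 14)(2 10 4)|=24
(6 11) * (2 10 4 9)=(2 10 4 9)(6 11)=[0, 1, 10, 3, 9, 5, 11, 7, 8, 2, 4, 6]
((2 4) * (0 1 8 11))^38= [8, 11, 2, 3, 4, 5, 6, 7, 0, 9, 10, 1]= (0 8)(1 11)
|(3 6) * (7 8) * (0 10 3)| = 4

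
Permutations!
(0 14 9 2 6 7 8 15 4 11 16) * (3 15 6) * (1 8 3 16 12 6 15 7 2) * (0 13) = (0 14 9 1 8 15 4 11 12 6 2 16 13)(3 7) = [14, 8, 16, 7, 11, 5, 2, 3, 15, 1, 10, 12, 6, 0, 9, 4, 13]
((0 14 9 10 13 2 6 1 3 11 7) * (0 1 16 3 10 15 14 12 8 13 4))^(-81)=[1, 3, 12, 2, 7, 5, 8, 16, 4, 9, 11, 6, 10, 0, 14, 15, 13]=(0 1 3 2 12 10 11 6 8 4 7 16 13)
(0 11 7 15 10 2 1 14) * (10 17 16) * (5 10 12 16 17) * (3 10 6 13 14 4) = (17)(0 11 7 15 5 6 13 14)(1 4 3 10 2)(12 16) = [11, 4, 1, 10, 3, 6, 13, 15, 8, 9, 2, 7, 16, 14, 0, 5, 12, 17]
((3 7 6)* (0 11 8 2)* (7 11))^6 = (0 2 8 11 3 6 7) = [2, 1, 8, 6, 4, 5, 7, 0, 11, 9, 10, 3]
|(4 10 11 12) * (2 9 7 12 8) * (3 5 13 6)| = 8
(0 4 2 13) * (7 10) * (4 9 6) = (0 9 6 4 2 13)(7 10) = [9, 1, 13, 3, 2, 5, 4, 10, 8, 6, 7, 11, 12, 0]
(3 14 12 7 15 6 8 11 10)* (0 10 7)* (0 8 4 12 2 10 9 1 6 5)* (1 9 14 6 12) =(0 14 2 10 3 6 4 1 12 8 11 7 15 5) =[14, 12, 10, 6, 1, 0, 4, 15, 11, 9, 3, 7, 8, 13, 2, 5]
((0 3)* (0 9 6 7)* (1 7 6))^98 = (0 1 3 7 9) = [1, 3, 2, 7, 4, 5, 6, 9, 8, 0]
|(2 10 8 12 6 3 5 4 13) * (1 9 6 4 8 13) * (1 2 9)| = |(2 10 13 9 6 3 5 8 12 4)| = 10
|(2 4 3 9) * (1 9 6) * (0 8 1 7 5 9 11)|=28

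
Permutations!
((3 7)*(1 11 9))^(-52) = (1 9 11) = [0, 9, 2, 3, 4, 5, 6, 7, 8, 11, 10, 1]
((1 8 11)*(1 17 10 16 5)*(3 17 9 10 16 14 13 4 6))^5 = (1 14 17 11 4 5 10 3 8 13 16 9 6) = [0, 14, 2, 8, 5, 10, 1, 7, 13, 6, 3, 4, 12, 16, 17, 15, 9, 11]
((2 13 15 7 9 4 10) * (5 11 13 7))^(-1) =[0, 1, 10, 3, 9, 15, 6, 2, 8, 7, 4, 5, 12, 11, 14, 13] =(2 10 4 9 7)(5 15 13 11)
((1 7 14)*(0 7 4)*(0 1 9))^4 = (14) = [0, 1, 2, 3, 4, 5, 6, 7, 8, 9, 10, 11, 12, 13, 14]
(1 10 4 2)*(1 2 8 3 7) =(1 10 4 8 3 7) =[0, 10, 2, 7, 8, 5, 6, 1, 3, 9, 4]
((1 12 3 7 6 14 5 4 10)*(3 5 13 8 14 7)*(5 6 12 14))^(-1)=(1 10 4 5 8 13 14)(6 12 7)=[0, 10, 2, 3, 5, 8, 12, 6, 13, 9, 4, 11, 7, 14, 1]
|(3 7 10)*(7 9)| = |(3 9 7 10)| = 4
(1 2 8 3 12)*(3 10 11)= (1 2 8 10 11 3 12)= [0, 2, 8, 12, 4, 5, 6, 7, 10, 9, 11, 3, 1]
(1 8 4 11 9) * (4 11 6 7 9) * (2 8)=(1 2 8 11 4 6 7 9)=[0, 2, 8, 3, 6, 5, 7, 9, 11, 1, 10, 4]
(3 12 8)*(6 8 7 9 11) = (3 12 7 9 11 6 8) = [0, 1, 2, 12, 4, 5, 8, 9, 3, 11, 10, 6, 7]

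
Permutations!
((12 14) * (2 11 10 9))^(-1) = (2 9 10 11)(12 14) = [0, 1, 9, 3, 4, 5, 6, 7, 8, 10, 11, 2, 14, 13, 12]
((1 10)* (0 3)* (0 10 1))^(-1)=(0 10 3)=[10, 1, 2, 0, 4, 5, 6, 7, 8, 9, 3]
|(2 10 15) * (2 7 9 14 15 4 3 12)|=|(2 10 4 3 12)(7 9 14 15)|=20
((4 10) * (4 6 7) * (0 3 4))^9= [10, 1, 2, 6, 7, 5, 3, 4, 8, 9, 0]= (0 10)(3 6)(4 7)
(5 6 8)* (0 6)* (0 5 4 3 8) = (0 6)(3 8 4) = [6, 1, 2, 8, 3, 5, 0, 7, 4]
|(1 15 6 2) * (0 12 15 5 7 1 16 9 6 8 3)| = 60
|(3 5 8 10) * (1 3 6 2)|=|(1 3 5 8 10 6 2)|=7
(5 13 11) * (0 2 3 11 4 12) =(0 2 3 11 5 13 4 12) =[2, 1, 3, 11, 12, 13, 6, 7, 8, 9, 10, 5, 0, 4]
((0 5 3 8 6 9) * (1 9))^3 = (0 8 9 3 1 5 6) = [8, 5, 2, 1, 4, 6, 0, 7, 9, 3]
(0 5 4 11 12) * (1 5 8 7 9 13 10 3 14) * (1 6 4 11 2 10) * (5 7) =[8, 7, 10, 14, 2, 11, 4, 9, 5, 13, 3, 12, 0, 1, 6] =(0 8 5 11 12)(1 7 9 13)(2 10 3 14 6 4)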